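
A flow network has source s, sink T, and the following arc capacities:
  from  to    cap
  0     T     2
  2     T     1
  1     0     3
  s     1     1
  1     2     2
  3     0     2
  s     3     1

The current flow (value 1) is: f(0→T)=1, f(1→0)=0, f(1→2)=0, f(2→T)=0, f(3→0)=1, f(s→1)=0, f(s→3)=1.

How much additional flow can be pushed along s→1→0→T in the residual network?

Residual capacities along the path: s→1: 1, 1→0: 3, 0→T: 1.
Minimum is 1.

1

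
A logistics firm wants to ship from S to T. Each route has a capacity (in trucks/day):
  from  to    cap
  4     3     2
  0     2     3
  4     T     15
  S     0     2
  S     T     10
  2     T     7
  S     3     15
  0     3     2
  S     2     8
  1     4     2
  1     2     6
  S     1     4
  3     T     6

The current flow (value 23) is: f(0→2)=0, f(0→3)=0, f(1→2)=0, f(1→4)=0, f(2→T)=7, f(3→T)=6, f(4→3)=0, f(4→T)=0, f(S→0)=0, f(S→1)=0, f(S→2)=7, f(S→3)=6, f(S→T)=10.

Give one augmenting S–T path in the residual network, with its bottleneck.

Residual along S→1→4→T: S→1: 4, 1→4: 2, 4→T: 15.
Bottleneck = min = 2.

S→1→4→T, bottleneck 2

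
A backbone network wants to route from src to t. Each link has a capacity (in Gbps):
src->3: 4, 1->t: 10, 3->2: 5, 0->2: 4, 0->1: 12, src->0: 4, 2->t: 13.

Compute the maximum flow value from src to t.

Augment src->3->2->t: bottleneck 4. Total 4.
Augment src->0->2->t: bottleneck 4. Total 8.
No augmenting path remains in the residual graph.

8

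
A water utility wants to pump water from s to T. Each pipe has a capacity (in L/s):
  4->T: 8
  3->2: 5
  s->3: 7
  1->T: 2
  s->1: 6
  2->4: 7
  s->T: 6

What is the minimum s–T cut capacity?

Max flow = 13 (via 3 augmenting paths).
In the residual at optimum, the set reachable from s is {1, 3, s}.
Cut edges: s->T (cap 6), 3->2 (cap 5), 1->T (cap 2). Sum = 13.

13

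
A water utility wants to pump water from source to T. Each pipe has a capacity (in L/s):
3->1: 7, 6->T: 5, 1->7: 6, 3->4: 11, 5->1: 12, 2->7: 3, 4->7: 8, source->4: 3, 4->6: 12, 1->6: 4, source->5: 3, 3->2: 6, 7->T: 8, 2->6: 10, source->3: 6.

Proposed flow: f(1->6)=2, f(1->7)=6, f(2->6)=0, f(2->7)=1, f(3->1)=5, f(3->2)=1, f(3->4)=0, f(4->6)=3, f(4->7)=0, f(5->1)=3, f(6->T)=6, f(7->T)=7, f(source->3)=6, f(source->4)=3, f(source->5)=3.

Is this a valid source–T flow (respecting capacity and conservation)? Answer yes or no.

No

Capacity violated on 6->T: flow 6 > capacity 5.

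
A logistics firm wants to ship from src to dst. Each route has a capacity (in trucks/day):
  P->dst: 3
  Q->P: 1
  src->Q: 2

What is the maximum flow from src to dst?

1

Augment src->Q->P->dst: bottleneck 1. Total 1.
No augmenting path remains in the residual graph.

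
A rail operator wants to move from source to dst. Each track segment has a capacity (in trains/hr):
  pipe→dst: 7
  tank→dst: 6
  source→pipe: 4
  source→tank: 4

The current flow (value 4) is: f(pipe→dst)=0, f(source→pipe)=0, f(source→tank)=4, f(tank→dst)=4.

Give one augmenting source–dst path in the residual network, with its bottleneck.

source→pipe→dst, bottleneck 4

Residual along source→pipe→dst: source→pipe: 4, pipe→dst: 7.
Bottleneck = min = 4.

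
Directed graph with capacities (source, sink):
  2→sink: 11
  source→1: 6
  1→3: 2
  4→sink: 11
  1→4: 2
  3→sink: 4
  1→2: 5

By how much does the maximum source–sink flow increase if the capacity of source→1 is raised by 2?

Original max flow = 6.
After raising cap(source→1), augmenting paths through that edge carry 2 more units.
New max flow = 8. Increase = 2.

2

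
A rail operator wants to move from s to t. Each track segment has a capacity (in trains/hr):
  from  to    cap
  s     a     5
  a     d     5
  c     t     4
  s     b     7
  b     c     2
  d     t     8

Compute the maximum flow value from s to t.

7

Augment s->a->d->t: bottleneck 5. Total 5.
Augment s->b->c->t: bottleneck 2. Total 7.
No augmenting path remains in the residual graph.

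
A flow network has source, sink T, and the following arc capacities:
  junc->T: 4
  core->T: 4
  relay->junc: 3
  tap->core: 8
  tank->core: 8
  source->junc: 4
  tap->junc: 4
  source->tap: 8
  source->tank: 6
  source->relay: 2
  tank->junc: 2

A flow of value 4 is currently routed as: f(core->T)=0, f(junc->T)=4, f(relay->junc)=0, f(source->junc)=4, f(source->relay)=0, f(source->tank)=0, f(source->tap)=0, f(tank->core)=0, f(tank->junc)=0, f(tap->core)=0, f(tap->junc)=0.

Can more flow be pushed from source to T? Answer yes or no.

Yes

Residual path source->tap->core->T has bottleneck 4 > 0.
Pushing 4 along it raises the flow to 8, so the given flow is not maximum.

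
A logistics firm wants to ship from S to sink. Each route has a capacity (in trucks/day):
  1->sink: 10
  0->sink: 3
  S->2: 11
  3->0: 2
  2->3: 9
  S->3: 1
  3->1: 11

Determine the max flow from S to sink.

Augment S->3->1->sink: bottleneck 1. Total 1.
Augment S->2->3->1->sink: bottleneck 9. Total 10.
No augmenting path remains in the residual graph.

10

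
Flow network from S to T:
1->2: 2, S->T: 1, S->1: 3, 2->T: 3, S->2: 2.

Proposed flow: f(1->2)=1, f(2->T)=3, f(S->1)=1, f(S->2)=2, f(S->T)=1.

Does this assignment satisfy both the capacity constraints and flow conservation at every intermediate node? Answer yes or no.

Every edge has 0 ≤ f(e) ≤ cap(e).
At each intermediate node, inflow equals outflow.

Yes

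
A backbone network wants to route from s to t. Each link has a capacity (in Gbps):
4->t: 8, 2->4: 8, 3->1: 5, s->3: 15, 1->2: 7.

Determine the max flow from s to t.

5

Augment s->3->1->2->4->t: bottleneck 5. Total 5.
No augmenting path remains in the residual graph.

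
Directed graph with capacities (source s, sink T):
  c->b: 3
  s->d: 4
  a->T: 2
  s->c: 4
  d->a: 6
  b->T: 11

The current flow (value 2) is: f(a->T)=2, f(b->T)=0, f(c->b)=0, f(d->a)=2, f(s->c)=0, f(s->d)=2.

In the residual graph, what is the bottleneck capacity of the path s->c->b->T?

Residual capacities along the path: s->c: 4, c->b: 3, b->T: 11.
Minimum is 3.

3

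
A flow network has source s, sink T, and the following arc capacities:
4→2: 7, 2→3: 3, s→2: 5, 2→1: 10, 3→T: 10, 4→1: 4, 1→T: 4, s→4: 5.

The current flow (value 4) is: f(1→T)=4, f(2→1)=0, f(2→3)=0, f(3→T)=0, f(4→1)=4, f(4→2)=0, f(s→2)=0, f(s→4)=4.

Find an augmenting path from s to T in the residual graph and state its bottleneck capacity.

Residual along s→2→3→T: s→2: 5, 2→3: 3, 3→T: 10.
Bottleneck = min = 3.

s→2→3→T, bottleneck 3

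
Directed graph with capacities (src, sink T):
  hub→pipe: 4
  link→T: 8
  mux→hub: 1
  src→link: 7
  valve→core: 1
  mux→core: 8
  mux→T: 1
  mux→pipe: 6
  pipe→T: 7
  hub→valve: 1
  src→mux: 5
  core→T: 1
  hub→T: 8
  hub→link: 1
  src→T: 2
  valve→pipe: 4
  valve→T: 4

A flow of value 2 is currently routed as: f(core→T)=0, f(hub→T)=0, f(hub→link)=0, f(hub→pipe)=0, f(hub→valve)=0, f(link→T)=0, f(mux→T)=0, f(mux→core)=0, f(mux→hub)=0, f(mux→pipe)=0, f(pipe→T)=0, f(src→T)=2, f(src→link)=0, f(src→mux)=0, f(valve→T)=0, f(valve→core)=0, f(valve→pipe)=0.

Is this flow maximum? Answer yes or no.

No

Residual path src→mux→T has bottleneck 1 > 0.
Pushing 1 along it raises the flow to 3, so the given flow is not maximum.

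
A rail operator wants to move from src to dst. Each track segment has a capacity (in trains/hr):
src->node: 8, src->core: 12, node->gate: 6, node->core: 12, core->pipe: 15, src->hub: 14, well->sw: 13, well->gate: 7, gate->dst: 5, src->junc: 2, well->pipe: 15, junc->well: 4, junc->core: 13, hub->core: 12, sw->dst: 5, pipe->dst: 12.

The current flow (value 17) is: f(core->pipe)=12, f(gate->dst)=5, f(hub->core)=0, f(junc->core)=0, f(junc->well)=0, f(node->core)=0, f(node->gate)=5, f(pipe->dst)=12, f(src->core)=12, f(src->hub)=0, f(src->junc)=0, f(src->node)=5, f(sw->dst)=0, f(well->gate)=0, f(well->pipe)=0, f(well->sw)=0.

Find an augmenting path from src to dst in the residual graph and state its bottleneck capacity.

Residual along src->junc->well->sw->dst: src->junc: 2, junc->well: 4, well->sw: 13, sw->dst: 5.
Bottleneck = min = 2.

src->junc->well->sw->dst, bottleneck 2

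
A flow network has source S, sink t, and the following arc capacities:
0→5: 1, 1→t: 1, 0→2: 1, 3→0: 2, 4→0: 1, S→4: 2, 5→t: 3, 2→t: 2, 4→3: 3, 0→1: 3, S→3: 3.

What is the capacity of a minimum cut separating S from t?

3

Max flow = 3 (via 3 augmenting paths).
In the residual at optimum, the set reachable from S is {3, 4, S}.
Cut edges: 4→0 (cap 1), 3→0 (cap 2). Sum = 3.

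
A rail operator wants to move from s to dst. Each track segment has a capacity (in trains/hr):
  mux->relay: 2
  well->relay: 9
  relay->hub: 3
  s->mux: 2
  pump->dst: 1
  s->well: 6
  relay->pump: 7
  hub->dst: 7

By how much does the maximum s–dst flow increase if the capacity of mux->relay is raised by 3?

0

Original max flow = 4.
Edge mux->relay does not cross the min cut (source side {mux, pump, relay, s, well}), so extra capacity there cannot help.
New max flow = 4. Increase = 0.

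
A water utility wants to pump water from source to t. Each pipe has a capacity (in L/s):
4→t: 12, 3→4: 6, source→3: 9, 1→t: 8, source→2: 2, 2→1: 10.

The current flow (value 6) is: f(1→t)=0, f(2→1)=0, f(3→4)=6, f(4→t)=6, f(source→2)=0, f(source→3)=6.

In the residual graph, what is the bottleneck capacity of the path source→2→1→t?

Residual capacities along the path: source→2: 2, 2→1: 10, 1→t: 8.
Minimum is 2.

2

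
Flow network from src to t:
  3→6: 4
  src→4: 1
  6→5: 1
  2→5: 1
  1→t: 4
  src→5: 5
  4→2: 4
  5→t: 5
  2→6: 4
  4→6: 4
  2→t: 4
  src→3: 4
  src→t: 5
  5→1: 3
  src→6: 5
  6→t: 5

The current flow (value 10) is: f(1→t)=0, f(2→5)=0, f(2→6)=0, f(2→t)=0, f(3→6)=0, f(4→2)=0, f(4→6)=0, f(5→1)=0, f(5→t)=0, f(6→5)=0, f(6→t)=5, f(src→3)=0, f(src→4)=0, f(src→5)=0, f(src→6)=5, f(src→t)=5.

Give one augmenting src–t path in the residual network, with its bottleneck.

Residual along src→5→t: src→5: 5, 5→t: 5.
Bottleneck = min = 5.

src→5→t, bottleneck 5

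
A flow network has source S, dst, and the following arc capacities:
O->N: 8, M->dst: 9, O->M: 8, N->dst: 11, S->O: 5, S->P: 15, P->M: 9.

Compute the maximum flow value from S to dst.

14

Augment S->O->N->dst: bottleneck 5. Total 5.
Augment S->P->M->dst: bottleneck 9. Total 14.
No augmenting path remains in the residual graph.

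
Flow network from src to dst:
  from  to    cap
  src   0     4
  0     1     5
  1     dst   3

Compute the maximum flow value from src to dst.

Augment src->0->1->dst: bottleneck 3. Total 3.
No augmenting path remains in the residual graph.

3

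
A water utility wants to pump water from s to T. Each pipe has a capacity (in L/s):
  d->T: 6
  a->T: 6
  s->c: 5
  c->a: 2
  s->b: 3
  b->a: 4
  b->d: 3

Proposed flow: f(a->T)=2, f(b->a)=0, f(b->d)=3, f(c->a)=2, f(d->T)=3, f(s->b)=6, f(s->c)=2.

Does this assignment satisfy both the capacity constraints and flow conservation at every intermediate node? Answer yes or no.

Capacity violated on s->b: flow 6 > capacity 3.

No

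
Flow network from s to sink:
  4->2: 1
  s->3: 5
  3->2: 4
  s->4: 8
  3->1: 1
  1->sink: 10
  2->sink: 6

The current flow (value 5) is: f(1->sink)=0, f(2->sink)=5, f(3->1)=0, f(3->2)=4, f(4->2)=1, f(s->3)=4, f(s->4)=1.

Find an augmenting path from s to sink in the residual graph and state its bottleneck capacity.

s->3->1->sink, bottleneck 1

Residual along s->3->1->sink: s->3: 1, 3->1: 1, 1->sink: 10.
Bottleneck = min = 1.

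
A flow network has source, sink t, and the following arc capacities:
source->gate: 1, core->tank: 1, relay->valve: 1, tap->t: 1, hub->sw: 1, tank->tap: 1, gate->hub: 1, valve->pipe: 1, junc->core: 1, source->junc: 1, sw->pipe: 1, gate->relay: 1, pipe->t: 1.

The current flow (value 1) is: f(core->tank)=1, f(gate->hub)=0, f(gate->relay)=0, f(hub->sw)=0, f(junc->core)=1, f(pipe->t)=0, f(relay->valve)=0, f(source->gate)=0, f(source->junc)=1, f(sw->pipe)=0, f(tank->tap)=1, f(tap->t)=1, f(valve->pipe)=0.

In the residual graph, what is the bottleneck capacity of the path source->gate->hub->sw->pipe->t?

1

Residual capacities along the path: source->gate: 1, gate->hub: 1, hub->sw: 1, sw->pipe: 1, pipe->t: 1.
Minimum is 1.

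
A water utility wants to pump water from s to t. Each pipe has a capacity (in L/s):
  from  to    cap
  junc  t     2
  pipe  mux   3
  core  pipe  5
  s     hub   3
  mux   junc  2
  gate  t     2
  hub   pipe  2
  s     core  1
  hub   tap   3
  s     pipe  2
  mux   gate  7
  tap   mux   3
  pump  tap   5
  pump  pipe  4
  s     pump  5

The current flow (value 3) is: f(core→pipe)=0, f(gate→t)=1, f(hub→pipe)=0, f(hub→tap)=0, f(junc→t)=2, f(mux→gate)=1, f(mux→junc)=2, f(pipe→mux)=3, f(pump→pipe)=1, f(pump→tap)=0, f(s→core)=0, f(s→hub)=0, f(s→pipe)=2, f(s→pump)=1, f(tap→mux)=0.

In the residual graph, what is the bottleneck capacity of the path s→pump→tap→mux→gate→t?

Residual capacities along the path: s→pump: 4, pump→tap: 5, tap→mux: 3, mux→gate: 6, gate→t: 1.
Minimum is 1.

1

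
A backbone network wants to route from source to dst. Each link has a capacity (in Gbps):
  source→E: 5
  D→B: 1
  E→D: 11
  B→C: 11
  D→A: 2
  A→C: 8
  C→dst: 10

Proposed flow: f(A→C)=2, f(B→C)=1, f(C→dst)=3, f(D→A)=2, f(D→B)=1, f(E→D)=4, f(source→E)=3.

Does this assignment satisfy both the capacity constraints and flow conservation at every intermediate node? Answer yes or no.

No

Conservation fails at E: inflow 3 ≠ outflow 4.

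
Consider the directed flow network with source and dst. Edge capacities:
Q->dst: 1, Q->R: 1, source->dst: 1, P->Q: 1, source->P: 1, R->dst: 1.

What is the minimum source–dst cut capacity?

Max flow = 2 (via 2 augmenting paths).
In the residual at optimum, the set reachable from source is {source}.
Cut edges: source->P (cap 1), source->dst (cap 1). Sum = 2.

2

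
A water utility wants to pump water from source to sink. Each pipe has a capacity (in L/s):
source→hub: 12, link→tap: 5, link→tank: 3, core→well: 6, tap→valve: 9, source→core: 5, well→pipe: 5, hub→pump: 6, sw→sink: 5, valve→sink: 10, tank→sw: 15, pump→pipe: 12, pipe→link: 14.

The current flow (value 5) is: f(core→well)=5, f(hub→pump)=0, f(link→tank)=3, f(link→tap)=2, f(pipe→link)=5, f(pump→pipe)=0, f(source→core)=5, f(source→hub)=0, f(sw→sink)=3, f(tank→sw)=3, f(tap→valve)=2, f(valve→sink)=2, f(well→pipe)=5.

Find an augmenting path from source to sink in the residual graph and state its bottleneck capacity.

source→hub→pump→pipe→link→tap→valve→sink, bottleneck 3

Residual along source→hub→pump→pipe→link→tap→valve→sink: source→hub: 12, hub→pump: 6, pump→pipe: 12, pipe→link: 9, link→tap: 3, tap→valve: 7, valve→sink: 8.
Bottleneck = min = 3.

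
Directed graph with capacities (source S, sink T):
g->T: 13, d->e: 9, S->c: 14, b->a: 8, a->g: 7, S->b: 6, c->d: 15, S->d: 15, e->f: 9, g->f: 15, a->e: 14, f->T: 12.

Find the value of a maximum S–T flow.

15

Augment S->b->a->g->T: bottleneck 6. Total 6.
Augment S->d->e->f->T: bottleneck 9. Total 15.
No augmenting path remains in the residual graph.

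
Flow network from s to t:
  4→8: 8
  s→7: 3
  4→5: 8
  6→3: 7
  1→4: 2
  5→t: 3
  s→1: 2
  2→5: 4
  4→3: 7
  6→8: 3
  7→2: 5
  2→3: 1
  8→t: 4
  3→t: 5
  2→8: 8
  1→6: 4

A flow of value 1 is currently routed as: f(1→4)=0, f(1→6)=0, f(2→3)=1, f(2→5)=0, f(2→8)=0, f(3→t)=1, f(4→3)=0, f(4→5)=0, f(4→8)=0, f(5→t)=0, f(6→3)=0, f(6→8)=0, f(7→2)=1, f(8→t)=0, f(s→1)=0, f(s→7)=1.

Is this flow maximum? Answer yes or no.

Residual path s→7→2→8→t has bottleneck 2 > 0.
Pushing 2 along it raises the flow to 3, so the given flow is not maximum.

No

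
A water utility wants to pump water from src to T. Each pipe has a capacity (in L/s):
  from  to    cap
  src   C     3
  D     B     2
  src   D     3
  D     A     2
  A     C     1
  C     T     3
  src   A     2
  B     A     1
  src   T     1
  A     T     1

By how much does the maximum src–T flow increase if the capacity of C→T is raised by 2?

Original max flow = 5.
After raising cap(C→T), augmenting paths through that edge carry 1 more unit.
New max flow = 6. Increase = 1.

1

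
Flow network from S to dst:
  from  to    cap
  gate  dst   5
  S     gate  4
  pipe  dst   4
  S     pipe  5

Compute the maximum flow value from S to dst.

8

Augment S→pipe→dst: bottleneck 4. Total 4.
Augment S→gate→dst: bottleneck 4. Total 8.
No augmenting path remains in the residual graph.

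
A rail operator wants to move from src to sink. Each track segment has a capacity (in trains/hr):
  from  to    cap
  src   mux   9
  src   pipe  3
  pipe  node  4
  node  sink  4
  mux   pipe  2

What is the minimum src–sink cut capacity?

4

Max flow = 4 (via 2 augmenting paths).
In the residual at optimum, the set reachable from src is {mux, pipe, src}.
Cut edges: pipe->node (cap 4). Sum = 4.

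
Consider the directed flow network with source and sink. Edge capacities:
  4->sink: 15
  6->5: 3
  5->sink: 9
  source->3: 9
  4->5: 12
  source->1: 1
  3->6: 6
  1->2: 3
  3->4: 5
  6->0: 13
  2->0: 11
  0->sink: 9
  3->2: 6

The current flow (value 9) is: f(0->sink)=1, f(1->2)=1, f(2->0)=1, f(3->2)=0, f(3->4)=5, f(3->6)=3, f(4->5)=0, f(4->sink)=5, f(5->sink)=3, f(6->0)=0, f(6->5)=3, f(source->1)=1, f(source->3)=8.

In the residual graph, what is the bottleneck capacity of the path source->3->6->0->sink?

Residual capacities along the path: source->3: 1, 3->6: 3, 6->0: 13, 0->sink: 8.
Minimum is 1.

1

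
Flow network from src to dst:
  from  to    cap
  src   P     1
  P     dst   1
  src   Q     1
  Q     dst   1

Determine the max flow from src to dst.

Augment src→Q→dst: bottleneck 1. Total 1.
Augment src→P→dst: bottleneck 1. Total 2.
No augmenting path remains in the residual graph.

2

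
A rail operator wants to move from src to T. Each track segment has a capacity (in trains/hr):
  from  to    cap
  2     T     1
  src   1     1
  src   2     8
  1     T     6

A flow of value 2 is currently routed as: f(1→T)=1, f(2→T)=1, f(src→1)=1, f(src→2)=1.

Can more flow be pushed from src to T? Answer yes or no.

Residual reachable from src: {2, src}; T is not reachable.
Saturated cut: src→1, 2→T with total capacity 2 = current flow value. Flow is maximum.

No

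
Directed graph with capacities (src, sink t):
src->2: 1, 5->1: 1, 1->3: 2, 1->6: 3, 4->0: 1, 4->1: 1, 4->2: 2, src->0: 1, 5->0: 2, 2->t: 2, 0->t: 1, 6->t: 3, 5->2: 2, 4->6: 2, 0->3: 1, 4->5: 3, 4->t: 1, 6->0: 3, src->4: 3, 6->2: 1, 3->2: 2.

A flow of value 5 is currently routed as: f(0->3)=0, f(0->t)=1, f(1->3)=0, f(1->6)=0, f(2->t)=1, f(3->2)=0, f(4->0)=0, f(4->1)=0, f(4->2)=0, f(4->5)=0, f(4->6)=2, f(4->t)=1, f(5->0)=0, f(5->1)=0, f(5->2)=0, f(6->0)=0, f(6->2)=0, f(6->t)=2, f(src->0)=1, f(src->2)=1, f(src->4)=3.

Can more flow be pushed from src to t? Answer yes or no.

Residual reachable from src: {src}; t is not reachable.
Saturated cut: src->4, src->0, src->2 with total capacity 5 = current flow value. Flow is maximum.

No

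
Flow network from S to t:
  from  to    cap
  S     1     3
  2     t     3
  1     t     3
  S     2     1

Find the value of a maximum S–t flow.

Augment S->2->t: bottleneck 1. Total 1.
Augment S->1->t: bottleneck 3. Total 4.
No augmenting path remains in the residual graph.

4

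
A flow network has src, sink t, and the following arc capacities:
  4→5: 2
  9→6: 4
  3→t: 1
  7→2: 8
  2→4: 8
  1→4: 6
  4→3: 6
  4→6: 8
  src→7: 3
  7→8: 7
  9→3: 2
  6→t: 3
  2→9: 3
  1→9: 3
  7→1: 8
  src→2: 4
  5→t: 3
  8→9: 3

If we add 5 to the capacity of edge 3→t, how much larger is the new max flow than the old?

Original max flow = 6.
After raising cap(3→t), augmenting paths through that edge carry 1 more unit.
New max flow = 7. Increase = 1.

1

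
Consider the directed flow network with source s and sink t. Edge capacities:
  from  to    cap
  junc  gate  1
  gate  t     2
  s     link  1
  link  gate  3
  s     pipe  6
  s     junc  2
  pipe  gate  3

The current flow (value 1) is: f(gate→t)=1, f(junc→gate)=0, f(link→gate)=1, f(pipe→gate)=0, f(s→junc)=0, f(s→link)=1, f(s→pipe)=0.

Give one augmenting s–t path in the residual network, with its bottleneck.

s→pipe→gate→t, bottleneck 1

Residual along s→pipe→gate→t: s→pipe: 6, pipe→gate: 3, gate→t: 1.
Bottleneck = min = 1.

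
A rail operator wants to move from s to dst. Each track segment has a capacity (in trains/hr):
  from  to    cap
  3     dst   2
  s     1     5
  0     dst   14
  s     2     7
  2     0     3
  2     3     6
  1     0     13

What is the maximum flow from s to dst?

10

Augment s→1→0→dst: bottleneck 5. Total 5.
Augment s→2→0→dst: bottleneck 3. Total 8.
Augment s→2→3→dst: bottleneck 2. Total 10.
No augmenting path remains in the residual graph.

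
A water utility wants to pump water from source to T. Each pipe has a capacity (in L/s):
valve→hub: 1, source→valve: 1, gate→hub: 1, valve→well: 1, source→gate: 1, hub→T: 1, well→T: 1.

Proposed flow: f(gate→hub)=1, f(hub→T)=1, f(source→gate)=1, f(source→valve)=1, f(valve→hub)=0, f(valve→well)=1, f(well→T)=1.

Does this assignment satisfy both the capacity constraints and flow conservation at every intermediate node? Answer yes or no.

Yes

Every edge has 0 ≤ f(e) ≤ cap(e).
At each intermediate node, inflow equals outflow.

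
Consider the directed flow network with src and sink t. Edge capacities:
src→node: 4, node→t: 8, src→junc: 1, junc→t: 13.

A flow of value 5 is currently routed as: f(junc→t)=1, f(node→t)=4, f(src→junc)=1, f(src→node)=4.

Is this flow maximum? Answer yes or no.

Residual reachable from src: {src}; t is not reachable.
Saturated cut: src→node, src→junc with total capacity 5 = current flow value. Flow is maximum.

Yes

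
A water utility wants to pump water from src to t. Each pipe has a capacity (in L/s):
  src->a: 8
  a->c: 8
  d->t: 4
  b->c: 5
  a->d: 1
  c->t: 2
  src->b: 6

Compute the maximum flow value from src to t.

3

Augment src->b->c->t: bottleneck 2. Total 2.
Augment src->a->d->t: bottleneck 1. Total 3.
No augmenting path remains in the residual graph.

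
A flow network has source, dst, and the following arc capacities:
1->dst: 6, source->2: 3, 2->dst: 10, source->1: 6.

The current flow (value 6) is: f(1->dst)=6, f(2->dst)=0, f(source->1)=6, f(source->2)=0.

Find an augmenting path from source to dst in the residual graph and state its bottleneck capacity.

Residual along source->2->dst: source->2: 3, 2->dst: 10.
Bottleneck = min = 3.

source->2->dst, bottleneck 3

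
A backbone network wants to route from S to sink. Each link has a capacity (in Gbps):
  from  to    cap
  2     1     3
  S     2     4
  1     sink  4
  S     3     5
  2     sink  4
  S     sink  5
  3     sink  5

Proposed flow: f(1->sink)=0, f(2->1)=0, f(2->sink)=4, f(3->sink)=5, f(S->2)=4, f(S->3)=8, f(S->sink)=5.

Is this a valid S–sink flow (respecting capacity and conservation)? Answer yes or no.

No

Capacity violated on S->3: flow 8 > capacity 5.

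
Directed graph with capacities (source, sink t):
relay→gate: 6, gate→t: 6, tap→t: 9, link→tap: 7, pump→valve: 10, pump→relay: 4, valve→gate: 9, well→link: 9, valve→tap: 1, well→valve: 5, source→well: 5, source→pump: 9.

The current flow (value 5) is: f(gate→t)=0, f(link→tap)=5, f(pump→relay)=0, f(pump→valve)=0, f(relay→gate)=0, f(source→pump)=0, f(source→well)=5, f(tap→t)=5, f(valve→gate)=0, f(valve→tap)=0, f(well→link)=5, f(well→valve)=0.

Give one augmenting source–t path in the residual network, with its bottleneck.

source→pump→valve→tap→t, bottleneck 1

Residual along source→pump→valve→tap→t: source→pump: 9, pump→valve: 10, valve→tap: 1, tap→t: 4.
Bottleneck = min = 1.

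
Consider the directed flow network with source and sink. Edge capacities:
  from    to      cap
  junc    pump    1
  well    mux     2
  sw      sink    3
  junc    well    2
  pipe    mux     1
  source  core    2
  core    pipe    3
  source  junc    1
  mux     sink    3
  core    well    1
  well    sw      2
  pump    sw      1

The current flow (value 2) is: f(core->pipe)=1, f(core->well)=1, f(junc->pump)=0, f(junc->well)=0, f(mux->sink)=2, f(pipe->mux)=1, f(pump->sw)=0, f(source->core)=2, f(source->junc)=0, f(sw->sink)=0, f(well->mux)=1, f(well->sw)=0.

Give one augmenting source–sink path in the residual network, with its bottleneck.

Residual along source->junc->well->mux->sink: source->junc: 1, junc->well: 2, well->mux: 1, mux->sink: 1.
Bottleneck = min = 1.

source->junc->well->mux->sink, bottleneck 1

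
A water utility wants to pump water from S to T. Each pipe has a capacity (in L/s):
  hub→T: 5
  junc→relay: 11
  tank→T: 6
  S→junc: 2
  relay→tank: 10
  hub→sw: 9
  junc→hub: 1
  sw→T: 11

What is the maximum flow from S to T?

2

Augment S→junc→hub→T: bottleneck 1. Total 1.
Augment S→junc→relay→tank→T: bottleneck 1. Total 2.
No augmenting path remains in the residual graph.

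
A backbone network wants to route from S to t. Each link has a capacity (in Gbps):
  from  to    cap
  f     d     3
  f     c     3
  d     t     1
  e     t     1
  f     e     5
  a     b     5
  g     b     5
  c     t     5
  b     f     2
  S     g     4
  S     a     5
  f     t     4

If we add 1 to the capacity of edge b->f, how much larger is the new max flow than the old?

Original max flow = 2.
After raising cap(b->f), augmenting paths through that edge carry 1 more unit.
New max flow = 3. Increase = 1.

1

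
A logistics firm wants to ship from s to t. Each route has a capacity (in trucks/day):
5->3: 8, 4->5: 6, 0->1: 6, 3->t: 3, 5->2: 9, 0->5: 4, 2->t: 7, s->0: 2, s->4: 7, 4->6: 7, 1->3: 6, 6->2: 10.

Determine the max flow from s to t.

9

Augment s->4->6->2->t: bottleneck 7. Total 7.
Augment s->0->5->3->t: bottleneck 2. Total 9.
No augmenting path remains in the residual graph.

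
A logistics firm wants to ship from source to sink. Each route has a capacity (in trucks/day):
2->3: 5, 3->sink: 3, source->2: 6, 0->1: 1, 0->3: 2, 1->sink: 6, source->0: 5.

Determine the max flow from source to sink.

4

Augment source->0->1->sink: bottleneck 1. Total 1.
Augment source->0->3->sink: bottleneck 2. Total 3.
Augment source->2->3->sink: bottleneck 1. Total 4.
No augmenting path remains in the residual graph.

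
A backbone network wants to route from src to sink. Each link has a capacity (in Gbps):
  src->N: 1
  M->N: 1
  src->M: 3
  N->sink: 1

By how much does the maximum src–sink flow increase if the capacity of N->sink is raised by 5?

Original max flow = 1.
After raising cap(N->sink), augmenting paths through that edge carry 1 more unit.
New max flow = 2. Increase = 1.

1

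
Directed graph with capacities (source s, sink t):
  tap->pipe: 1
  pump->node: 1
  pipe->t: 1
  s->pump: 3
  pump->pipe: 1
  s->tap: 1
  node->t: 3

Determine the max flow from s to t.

Augment s->tap->pipe->t: bottleneck 1. Total 1.
Augment s->pump->node->t: bottleneck 1. Total 2.
No augmenting path remains in the residual graph.

2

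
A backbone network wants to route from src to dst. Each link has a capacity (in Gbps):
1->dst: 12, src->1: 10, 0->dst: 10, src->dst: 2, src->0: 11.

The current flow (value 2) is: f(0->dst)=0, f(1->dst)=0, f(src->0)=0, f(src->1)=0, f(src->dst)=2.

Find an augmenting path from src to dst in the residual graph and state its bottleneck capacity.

src->1->dst, bottleneck 10

Residual along src->1->dst: src->1: 10, 1->dst: 12.
Bottleneck = min = 10.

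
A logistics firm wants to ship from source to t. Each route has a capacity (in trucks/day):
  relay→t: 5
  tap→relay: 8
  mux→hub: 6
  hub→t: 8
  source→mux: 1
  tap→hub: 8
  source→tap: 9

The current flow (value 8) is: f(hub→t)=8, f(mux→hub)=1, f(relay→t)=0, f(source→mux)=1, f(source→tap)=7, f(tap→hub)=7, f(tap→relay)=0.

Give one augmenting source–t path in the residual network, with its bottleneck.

source→tap→relay→t, bottleneck 2

Residual along source→tap→relay→t: source→tap: 2, tap→relay: 8, relay→t: 5.
Bottleneck = min = 2.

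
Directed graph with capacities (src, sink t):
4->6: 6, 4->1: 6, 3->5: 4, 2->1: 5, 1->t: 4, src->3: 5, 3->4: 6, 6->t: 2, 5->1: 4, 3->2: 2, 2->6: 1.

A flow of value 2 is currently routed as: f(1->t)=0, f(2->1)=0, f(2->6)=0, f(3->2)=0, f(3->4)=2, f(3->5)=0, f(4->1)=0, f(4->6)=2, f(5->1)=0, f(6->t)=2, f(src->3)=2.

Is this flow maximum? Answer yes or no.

No

Residual path src->3->4->1->t has bottleneck 3 > 0.
Pushing 3 along it raises the flow to 5, so the given flow is not maximum.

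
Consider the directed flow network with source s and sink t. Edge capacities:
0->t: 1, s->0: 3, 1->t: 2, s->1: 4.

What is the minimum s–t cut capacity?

3

Max flow = 3 (via 2 augmenting paths).
In the residual at optimum, the set reachable from s is {0, 1, s}.
Cut edges: 1->t (cap 2), 0->t (cap 1). Sum = 3.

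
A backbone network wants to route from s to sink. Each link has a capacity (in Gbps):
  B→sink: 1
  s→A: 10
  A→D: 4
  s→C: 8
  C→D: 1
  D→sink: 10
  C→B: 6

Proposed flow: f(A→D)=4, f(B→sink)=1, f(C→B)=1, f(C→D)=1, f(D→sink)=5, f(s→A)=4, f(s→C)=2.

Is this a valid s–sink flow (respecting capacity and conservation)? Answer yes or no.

Yes

Every edge has 0 ≤ f(e) ≤ cap(e).
At each intermediate node, inflow equals outflow.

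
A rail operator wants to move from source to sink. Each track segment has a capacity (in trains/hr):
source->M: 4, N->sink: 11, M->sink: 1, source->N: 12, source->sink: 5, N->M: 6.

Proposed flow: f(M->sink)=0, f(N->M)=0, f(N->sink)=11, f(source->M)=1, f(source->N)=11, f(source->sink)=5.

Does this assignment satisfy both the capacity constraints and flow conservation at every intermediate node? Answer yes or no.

No

Conservation fails at M: inflow 1 ≠ outflow 0.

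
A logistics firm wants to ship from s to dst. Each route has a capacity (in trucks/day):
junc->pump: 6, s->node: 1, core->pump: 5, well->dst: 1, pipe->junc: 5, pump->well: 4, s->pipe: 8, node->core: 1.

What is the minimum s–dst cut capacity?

1

Max flow = 1 (via 1 augmenting path).
In the residual at optimum, the set reachable from s is {core, junc, node, pipe, pump, s, well}.
Cut edges: well->dst (cap 1). Sum = 1.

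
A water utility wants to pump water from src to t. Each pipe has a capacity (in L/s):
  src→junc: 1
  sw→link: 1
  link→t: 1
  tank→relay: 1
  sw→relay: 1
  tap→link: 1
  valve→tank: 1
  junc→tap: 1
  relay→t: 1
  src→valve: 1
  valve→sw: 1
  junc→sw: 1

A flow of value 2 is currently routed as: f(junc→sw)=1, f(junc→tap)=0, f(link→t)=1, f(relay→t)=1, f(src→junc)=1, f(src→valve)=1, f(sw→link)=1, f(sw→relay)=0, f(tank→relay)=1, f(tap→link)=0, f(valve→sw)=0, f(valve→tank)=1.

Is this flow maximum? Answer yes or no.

Yes

Residual reachable from src: {src}; t is not reachable.
Saturated cut: src→valve, src→junc with total capacity 2 = current flow value. Flow is maximum.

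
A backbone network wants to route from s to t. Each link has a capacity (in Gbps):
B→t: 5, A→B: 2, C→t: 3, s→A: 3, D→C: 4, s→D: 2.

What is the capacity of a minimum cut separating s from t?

4

Max flow = 4 (via 2 augmenting paths).
In the residual at optimum, the set reachable from s is {A, s}.
Cut edges: A→B (cap 2), s→D (cap 2). Sum = 4.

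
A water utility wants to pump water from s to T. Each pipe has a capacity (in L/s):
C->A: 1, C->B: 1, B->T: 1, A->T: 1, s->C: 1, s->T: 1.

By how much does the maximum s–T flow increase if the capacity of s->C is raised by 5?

1

Original max flow = 2.
After raising cap(s->C), augmenting paths through that edge carry 1 more unit.
New max flow = 3. Increase = 1.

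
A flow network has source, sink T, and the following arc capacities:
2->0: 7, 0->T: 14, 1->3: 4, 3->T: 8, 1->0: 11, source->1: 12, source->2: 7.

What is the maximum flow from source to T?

Augment source->1->3->T: bottleneck 4. Total 4.
Augment source->1->0->T: bottleneck 8. Total 12.
Augment source->2->0->T: bottleneck 6. Total 18.
No augmenting path remains in the residual graph.

18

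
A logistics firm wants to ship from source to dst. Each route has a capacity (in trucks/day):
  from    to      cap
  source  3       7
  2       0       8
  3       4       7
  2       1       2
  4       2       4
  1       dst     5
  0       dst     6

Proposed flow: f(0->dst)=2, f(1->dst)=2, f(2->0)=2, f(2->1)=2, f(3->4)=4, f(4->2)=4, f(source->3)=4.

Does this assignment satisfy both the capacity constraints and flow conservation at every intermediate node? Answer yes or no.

Every edge has 0 ≤ f(e) ≤ cap(e).
At each intermediate node, inflow equals outflow.

Yes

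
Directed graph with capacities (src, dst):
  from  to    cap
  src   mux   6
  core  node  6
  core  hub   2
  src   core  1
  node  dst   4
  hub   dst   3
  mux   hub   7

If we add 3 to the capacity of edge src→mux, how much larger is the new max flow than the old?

Original max flow = 4.
Edge src→mux does not cross the min cut (source side {hub, mux, src}), so extra capacity there cannot help.
New max flow = 4. Increase = 0.

0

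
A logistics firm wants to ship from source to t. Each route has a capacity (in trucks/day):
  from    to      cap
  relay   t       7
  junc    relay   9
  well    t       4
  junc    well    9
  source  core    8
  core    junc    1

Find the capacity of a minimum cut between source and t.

1

Max flow = 1 (via 1 augmenting path).
In the residual at optimum, the set reachable from source is {core, source}.
Cut edges: core→junc (cap 1). Sum = 1.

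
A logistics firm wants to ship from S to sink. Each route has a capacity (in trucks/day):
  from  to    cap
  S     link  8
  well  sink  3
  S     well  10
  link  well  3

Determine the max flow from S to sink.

Augment S->well->sink: bottleneck 3. Total 3.
No augmenting path remains in the residual graph.

3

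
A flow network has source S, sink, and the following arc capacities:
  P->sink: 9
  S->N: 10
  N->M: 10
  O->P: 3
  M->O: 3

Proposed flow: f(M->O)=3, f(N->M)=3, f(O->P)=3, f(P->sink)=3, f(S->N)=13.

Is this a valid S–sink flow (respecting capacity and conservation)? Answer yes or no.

No

Capacity violated on S->N: flow 13 > capacity 10.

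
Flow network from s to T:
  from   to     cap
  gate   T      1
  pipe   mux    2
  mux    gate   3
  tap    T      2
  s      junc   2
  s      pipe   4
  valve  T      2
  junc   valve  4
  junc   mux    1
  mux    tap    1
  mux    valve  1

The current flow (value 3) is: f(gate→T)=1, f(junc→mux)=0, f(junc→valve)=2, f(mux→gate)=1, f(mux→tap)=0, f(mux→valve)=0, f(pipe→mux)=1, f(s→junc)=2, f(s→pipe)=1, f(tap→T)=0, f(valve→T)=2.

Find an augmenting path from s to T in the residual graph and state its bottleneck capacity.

Residual along s→pipe→mux→tap→T: s→pipe: 3, pipe→mux: 1, mux→tap: 1, tap→T: 2.
Bottleneck = min = 1.

s→pipe→mux→tap→T, bottleneck 1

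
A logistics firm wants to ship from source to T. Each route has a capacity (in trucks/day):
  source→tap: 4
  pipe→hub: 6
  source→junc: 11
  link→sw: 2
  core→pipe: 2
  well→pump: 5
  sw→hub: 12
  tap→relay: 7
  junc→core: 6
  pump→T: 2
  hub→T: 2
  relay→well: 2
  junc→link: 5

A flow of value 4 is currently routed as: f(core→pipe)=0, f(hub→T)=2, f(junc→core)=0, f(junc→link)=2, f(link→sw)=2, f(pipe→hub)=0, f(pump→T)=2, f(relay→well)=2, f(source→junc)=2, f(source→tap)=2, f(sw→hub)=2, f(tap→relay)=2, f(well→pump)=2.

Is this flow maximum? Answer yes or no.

Residual reachable from source: {core, hub, junc, link, pipe, relay, source, sw, tap}; T is not reachable.
Saturated cut: relay→well, hub→T with total capacity 4 = current flow value. Flow is maximum.

Yes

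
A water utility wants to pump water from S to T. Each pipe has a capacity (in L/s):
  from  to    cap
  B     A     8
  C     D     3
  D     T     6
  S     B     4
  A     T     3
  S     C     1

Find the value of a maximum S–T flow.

Augment S->C->D->T: bottleneck 1. Total 1.
Augment S->B->A->T: bottleneck 3. Total 4.
No augmenting path remains in the residual graph.

4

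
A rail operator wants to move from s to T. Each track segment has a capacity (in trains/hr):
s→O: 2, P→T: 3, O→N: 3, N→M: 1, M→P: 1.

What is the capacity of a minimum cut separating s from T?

1

Max flow = 1 (via 1 augmenting path).
In the residual at optimum, the set reachable from s is {N, O, s}.
Cut edges: N→M (cap 1). Sum = 1.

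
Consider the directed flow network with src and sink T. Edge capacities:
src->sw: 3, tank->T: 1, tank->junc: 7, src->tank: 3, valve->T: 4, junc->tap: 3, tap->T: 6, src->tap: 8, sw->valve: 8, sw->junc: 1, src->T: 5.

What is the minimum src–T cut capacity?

Max flow = 15 (via 4 augmenting paths).
In the residual at optimum, the set reachable from src is {junc, src, tank, tap}.
Cut edges: src->sw (cap 3), src->T (cap 5), tank->T (cap 1), tap->T (cap 6). Sum = 15.

15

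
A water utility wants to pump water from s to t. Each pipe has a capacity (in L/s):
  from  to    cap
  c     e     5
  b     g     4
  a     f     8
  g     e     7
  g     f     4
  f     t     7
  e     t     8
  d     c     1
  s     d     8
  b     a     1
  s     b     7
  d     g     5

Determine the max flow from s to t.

11

Augment s→d→c→e→t: bottleneck 1. Total 1.
Augment s→d→g→e→t: bottleneck 5. Total 6.
Augment s→b→g→e→t: bottleneck 2. Total 8.
Augment s→b→g→f→t: bottleneck 2. Total 10.
Augment s→b→a→f→t: bottleneck 1. Total 11.
No augmenting path remains in the residual graph.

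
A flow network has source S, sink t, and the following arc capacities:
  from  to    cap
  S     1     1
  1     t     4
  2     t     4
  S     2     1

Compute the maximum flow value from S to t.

Augment S→1→t: bottleneck 1. Total 1.
Augment S→2→t: bottleneck 1. Total 2.
No augmenting path remains in the residual graph.

2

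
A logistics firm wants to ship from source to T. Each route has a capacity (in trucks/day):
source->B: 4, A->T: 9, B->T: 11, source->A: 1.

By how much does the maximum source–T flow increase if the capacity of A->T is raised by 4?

Original max flow = 5.
Edge A->T does not cross the min cut (source side {source}), so extra capacity there cannot help.
New max flow = 5. Increase = 0.

0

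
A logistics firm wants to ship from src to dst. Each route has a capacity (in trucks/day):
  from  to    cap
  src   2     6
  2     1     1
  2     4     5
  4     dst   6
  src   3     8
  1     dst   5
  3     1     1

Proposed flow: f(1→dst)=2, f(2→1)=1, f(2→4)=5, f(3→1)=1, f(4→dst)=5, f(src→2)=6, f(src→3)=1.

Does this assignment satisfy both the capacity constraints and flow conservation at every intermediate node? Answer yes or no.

Every edge has 0 ≤ f(e) ≤ cap(e).
At each intermediate node, inflow equals outflow.

Yes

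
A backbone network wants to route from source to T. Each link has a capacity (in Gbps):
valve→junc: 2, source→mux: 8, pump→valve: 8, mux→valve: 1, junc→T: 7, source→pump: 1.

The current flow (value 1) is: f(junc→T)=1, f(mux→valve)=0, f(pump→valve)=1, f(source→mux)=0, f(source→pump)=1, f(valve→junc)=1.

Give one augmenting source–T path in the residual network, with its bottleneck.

Residual along source→mux→valve→junc→T: source→mux: 8, mux→valve: 1, valve→junc: 1, junc→T: 6.
Bottleneck = min = 1.

source→mux→valve→junc→T, bottleneck 1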